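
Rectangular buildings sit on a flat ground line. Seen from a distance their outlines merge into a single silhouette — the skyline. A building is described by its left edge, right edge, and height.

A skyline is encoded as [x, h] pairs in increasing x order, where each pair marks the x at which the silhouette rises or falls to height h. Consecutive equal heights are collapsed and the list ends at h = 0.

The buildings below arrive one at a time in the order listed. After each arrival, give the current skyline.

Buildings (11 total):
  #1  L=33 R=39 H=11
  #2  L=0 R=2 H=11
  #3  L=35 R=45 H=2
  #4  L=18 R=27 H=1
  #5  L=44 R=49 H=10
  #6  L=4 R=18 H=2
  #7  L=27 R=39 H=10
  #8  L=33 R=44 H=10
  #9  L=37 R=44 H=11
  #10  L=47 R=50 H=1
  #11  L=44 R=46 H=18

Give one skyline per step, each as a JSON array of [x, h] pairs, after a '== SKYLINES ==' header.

== SKYLINES ==
[[33,11],[39,0]]
[[0,11],[2,0],[33,11],[39,0]]
[[0,11],[2,0],[33,11],[39,2],[45,0]]
[[0,11],[2,0],[18,1],[27,0],[33,11],[39,2],[45,0]]
[[0,11],[2,0],[18,1],[27,0],[33,11],[39,2],[44,10],[49,0]]
[[0,11],[2,0],[4,2],[18,1],[27,0],[33,11],[39,2],[44,10],[49,0]]
[[0,11],[2,0],[4,2],[18,1],[27,10],[33,11],[39,2],[44,10],[49,0]]
[[0,11],[2,0],[4,2],[18,1],[27,10],[33,11],[39,10],[49,0]]
[[0,11],[2,0],[4,2],[18,1],[27,10],[33,11],[44,10],[49,0]]
[[0,11],[2,0],[4,2],[18,1],[27,10],[33,11],[44,10],[49,1],[50,0]]
[[0,11],[2,0],[4,2],[18,1],[27,10],[33,11],[44,18],[46,10],[49,1],[50,0]]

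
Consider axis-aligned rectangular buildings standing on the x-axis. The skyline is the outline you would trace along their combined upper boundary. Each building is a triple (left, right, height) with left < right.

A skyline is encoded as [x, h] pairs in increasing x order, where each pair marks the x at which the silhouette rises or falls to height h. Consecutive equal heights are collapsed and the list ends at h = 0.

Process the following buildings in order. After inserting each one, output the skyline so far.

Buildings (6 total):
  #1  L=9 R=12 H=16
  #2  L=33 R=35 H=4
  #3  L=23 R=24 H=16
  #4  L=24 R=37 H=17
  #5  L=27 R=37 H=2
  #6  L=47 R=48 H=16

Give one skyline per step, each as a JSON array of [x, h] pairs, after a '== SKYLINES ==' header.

== SKYLINES ==
[[9,16],[12,0]]
[[9,16],[12,0],[33,4],[35,0]]
[[9,16],[12,0],[23,16],[24,0],[33,4],[35,0]]
[[9,16],[12,0],[23,16],[24,17],[37,0]]
[[9,16],[12,0],[23,16],[24,17],[37,0]]
[[9,16],[12,0],[23,16],[24,17],[37,0],[47,16],[48,0]]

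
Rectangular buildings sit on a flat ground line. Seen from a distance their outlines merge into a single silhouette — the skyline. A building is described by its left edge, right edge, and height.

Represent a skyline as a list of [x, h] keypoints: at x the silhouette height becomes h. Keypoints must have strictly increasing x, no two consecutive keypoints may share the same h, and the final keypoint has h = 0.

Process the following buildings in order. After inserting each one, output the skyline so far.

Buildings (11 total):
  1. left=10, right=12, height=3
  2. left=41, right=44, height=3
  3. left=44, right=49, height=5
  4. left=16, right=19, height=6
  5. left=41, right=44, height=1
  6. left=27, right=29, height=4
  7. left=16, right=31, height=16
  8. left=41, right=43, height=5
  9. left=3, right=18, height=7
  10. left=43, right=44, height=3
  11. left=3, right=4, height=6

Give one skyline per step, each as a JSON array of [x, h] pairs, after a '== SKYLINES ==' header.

== SKYLINES ==
[[10,3],[12,0]]
[[10,3],[12,0],[41,3],[44,0]]
[[10,3],[12,0],[41,3],[44,5],[49,0]]
[[10,3],[12,0],[16,6],[19,0],[41,3],[44,5],[49,0]]
[[10,3],[12,0],[16,6],[19,0],[41,3],[44,5],[49,0]]
[[10,3],[12,0],[16,6],[19,0],[27,4],[29,0],[41,3],[44,5],[49,0]]
[[10,3],[12,0],[16,16],[31,0],[41,3],[44,5],[49,0]]
[[10,3],[12,0],[16,16],[31,0],[41,5],[43,3],[44,5],[49,0]]
[[3,7],[16,16],[31,0],[41,5],[43,3],[44,5],[49,0]]
[[3,7],[16,16],[31,0],[41,5],[43,3],[44,5],[49,0]]
[[3,7],[16,16],[31,0],[41,5],[43,3],[44,5],[49,0]]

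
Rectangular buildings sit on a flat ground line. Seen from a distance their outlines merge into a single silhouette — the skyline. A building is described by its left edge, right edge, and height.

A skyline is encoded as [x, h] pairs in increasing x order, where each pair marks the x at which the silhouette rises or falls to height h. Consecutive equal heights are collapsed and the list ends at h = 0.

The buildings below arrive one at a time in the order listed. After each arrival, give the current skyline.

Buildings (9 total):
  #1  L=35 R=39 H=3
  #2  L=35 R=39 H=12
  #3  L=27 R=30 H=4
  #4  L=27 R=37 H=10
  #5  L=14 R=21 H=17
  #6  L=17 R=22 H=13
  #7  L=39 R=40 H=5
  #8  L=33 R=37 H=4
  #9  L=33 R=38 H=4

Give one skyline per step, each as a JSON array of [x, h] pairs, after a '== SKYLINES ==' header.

== SKYLINES ==
[[35,3],[39,0]]
[[35,12],[39,0]]
[[27,4],[30,0],[35,12],[39,0]]
[[27,10],[35,12],[39,0]]
[[14,17],[21,0],[27,10],[35,12],[39,0]]
[[14,17],[21,13],[22,0],[27,10],[35,12],[39,0]]
[[14,17],[21,13],[22,0],[27,10],[35,12],[39,5],[40,0]]
[[14,17],[21,13],[22,0],[27,10],[35,12],[39,5],[40,0]]
[[14,17],[21,13],[22,0],[27,10],[35,12],[39,5],[40,0]]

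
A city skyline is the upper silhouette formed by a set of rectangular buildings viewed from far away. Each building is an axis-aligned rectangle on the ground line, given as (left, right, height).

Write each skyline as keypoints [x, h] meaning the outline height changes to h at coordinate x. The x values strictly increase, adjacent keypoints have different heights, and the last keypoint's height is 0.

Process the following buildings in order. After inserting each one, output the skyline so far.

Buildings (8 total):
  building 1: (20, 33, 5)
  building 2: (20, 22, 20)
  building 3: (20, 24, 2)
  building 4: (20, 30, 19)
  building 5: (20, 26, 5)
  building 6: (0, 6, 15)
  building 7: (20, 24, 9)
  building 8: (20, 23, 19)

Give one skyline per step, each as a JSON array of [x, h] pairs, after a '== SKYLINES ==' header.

== SKYLINES ==
[[20,5],[33,0]]
[[20,20],[22,5],[33,0]]
[[20,20],[22,5],[33,0]]
[[20,20],[22,19],[30,5],[33,0]]
[[20,20],[22,19],[30,5],[33,0]]
[[0,15],[6,0],[20,20],[22,19],[30,5],[33,0]]
[[0,15],[6,0],[20,20],[22,19],[30,5],[33,0]]
[[0,15],[6,0],[20,20],[22,19],[30,5],[33,0]]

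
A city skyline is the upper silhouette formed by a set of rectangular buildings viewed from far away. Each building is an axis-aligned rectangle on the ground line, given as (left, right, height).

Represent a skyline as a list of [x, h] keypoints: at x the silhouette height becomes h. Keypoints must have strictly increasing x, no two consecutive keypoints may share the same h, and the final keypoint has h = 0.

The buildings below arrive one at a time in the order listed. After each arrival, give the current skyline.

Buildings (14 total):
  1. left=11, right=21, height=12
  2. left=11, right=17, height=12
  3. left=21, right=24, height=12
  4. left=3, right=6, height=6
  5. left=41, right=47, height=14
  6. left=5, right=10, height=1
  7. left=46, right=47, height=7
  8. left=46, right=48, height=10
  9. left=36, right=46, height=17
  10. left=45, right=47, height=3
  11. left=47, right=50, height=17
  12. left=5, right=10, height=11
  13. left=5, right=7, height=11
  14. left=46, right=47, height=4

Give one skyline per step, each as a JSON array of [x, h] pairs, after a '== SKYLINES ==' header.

== SKYLINES ==
[[11,12],[21,0]]
[[11,12],[21,0]]
[[11,12],[24,0]]
[[3,6],[6,0],[11,12],[24,0]]
[[3,6],[6,0],[11,12],[24,0],[41,14],[47,0]]
[[3,6],[6,1],[10,0],[11,12],[24,0],[41,14],[47,0]]
[[3,6],[6,1],[10,0],[11,12],[24,0],[41,14],[47,0]]
[[3,6],[6,1],[10,0],[11,12],[24,0],[41,14],[47,10],[48,0]]
[[3,6],[6,1],[10,0],[11,12],[24,0],[36,17],[46,14],[47,10],[48,0]]
[[3,6],[6,1],[10,0],[11,12],[24,0],[36,17],[46,14],[47,10],[48,0]]
[[3,6],[6,1],[10,0],[11,12],[24,0],[36,17],[46,14],[47,17],[50,0]]
[[3,6],[5,11],[10,0],[11,12],[24,0],[36,17],[46,14],[47,17],[50,0]]
[[3,6],[5,11],[10,0],[11,12],[24,0],[36,17],[46,14],[47,17],[50,0]]
[[3,6],[5,11],[10,0],[11,12],[24,0],[36,17],[46,14],[47,17],[50,0]]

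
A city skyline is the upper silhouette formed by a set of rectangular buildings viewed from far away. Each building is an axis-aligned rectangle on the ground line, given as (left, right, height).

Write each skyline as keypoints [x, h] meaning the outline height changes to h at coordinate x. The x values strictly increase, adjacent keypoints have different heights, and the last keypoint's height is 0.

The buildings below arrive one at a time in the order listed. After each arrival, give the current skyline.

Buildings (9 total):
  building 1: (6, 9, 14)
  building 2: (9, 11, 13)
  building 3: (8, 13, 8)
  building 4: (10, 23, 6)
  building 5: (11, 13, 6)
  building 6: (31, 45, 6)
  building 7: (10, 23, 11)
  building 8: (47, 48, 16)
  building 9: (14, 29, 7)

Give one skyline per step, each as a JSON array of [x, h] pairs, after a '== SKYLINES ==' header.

== SKYLINES ==
[[6,14],[9,0]]
[[6,14],[9,13],[11,0]]
[[6,14],[9,13],[11,8],[13,0]]
[[6,14],[9,13],[11,8],[13,6],[23,0]]
[[6,14],[9,13],[11,8],[13,6],[23,0]]
[[6,14],[9,13],[11,8],[13,6],[23,0],[31,6],[45,0]]
[[6,14],[9,13],[11,11],[23,0],[31,6],[45,0]]
[[6,14],[9,13],[11,11],[23,0],[31,6],[45,0],[47,16],[48,0]]
[[6,14],[9,13],[11,11],[23,7],[29,0],[31,6],[45,0],[47,16],[48,0]]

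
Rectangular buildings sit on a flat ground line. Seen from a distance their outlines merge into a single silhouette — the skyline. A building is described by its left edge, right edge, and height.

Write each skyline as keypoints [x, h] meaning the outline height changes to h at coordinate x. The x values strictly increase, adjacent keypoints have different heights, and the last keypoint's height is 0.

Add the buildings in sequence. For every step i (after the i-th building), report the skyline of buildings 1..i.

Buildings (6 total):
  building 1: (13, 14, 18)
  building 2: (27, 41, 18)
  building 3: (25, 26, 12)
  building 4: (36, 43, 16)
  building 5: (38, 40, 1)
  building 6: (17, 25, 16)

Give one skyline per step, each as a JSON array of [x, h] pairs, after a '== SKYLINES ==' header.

== SKYLINES ==
[[13,18],[14,0]]
[[13,18],[14,0],[27,18],[41,0]]
[[13,18],[14,0],[25,12],[26,0],[27,18],[41,0]]
[[13,18],[14,0],[25,12],[26,0],[27,18],[41,16],[43,0]]
[[13,18],[14,0],[25,12],[26,0],[27,18],[41,16],[43,0]]
[[13,18],[14,0],[17,16],[25,12],[26,0],[27,18],[41,16],[43,0]]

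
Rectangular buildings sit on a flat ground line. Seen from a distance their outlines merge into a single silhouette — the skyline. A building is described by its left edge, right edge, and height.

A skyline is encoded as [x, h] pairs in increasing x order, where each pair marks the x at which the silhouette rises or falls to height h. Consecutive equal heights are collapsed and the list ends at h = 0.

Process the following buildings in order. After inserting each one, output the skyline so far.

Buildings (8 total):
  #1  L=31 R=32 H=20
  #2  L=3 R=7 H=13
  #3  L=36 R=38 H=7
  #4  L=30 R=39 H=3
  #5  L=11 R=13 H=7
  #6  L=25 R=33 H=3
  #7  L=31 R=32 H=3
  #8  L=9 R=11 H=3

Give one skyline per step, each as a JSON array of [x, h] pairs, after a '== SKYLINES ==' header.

== SKYLINES ==
[[31,20],[32,0]]
[[3,13],[7,0],[31,20],[32,0]]
[[3,13],[7,0],[31,20],[32,0],[36,7],[38,0]]
[[3,13],[7,0],[30,3],[31,20],[32,3],[36,7],[38,3],[39,0]]
[[3,13],[7,0],[11,7],[13,0],[30,3],[31,20],[32,3],[36,7],[38,3],[39,0]]
[[3,13],[7,0],[11,7],[13,0],[25,3],[31,20],[32,3],[36,7],[38,3],[39,0]]
[[3,13],[7,0],[11,7],[13,0],[25,3],[31,20],[32,3],[36,7],[38,3],[39,0]]
[[3,13],[7,0],[9,3],[11,7],[13,0],[25,3],[31,20],[32,3],[36,7],[38,3],[39,0]]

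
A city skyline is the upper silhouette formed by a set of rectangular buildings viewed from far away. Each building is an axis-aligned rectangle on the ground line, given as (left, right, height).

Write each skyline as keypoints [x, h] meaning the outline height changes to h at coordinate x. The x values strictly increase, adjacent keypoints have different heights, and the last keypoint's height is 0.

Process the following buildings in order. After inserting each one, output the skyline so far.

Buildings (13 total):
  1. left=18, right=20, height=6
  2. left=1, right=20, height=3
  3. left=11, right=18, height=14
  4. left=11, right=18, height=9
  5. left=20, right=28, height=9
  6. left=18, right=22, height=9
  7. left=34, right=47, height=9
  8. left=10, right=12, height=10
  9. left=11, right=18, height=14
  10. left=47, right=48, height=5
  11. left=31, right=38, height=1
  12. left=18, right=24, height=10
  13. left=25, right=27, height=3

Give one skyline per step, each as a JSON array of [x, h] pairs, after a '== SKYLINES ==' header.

== SKYLINES ==
[[18,6],[20,0]]
[[1,3],[18,6],[20,0]]
[[1,3],[11,14],[18,6],[20,0]]
[[1,3],[11,14],[18,6],[20,0]]
[[1,3],[11,14],[18,6],[20,9],[28,0]]
[[1,3],[11,14],[18,9],[28,0]]
[[1,3],[11,14],[18,9],[28,0],[34,9],[47,0]]
[[1,3],[10,10],[11,14],[18,9],[28,0],[34,9],[47,0]]
[[1,3],[10,10],[11,14],[18,9],[28,0],[34,9],[47,0]]
[[1,3],[10,10],[11,14],[18,9],[28,0],[34,9],[47,5],[48,0]]
[[1,3],[10,10],[11,14],[18,9],[28,0],[31,1],[34,9],[47,5],[48,0]]
[[1,3],[10,10],[11,14],[18,10],[24,9],[28,0],[31,1],[34,9],[47,5],[48,0]]
[[1,3],[10,10],[11,14],[18,10],[24,9],[28,0],[31,1],[34,9],[47,5],[48,0]]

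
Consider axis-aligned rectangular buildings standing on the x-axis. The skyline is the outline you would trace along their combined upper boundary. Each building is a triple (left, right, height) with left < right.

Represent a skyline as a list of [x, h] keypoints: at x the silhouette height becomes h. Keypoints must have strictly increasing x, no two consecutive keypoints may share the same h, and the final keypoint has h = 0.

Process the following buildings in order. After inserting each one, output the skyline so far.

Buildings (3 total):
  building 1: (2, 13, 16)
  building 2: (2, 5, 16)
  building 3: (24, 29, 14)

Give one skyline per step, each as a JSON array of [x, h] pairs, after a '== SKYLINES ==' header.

== SKYLINES ==
[[2,16],[13,0]]
[[2,16],[13,0]]
[[2,16],[13,0],[24,14],[29,0]]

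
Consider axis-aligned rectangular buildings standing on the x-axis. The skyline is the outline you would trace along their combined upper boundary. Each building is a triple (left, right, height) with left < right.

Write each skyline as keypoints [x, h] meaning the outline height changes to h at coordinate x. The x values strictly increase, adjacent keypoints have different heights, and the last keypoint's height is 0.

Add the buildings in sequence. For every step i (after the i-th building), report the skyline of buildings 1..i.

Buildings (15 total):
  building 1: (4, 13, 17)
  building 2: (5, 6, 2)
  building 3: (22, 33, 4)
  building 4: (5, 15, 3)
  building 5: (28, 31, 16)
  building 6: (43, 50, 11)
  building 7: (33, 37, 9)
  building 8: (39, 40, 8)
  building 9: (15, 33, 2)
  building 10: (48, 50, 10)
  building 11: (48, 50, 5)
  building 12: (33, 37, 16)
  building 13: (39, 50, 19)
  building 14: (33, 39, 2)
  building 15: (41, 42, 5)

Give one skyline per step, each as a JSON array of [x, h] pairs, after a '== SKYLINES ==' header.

== SKYLINES ==
[[4,17],[13,0]]
[[4,17],[13,0]]
[[4,17],[13,0],[22,4],[33,0]]
[[4,17],[13,3],[15,0],[22,4],[33,0]]
[[4,17],[13,3],[15,0],[22,4],[28,16],[31,4],[33,0]]
[[4,17],[13,3],[15,0],[22,4],[28,16],[31,4],[33,0],[43,11],[50,0]]
[[4,17],[13,3],[15,0],[22,4],[28,16],[31,4],[33,9],[37,0],[43,11],[50,0]]
[[4,17],[13,3],[15,0],[22,4],[28,16],[31,4],[33,9],[37,0],[39,8],[40,0],[43,11],[50,0]]
[[4,17],[13,3],[15,2],[22,4],[28,16],[31,4],[33,9],[37,0],[39,8],[40,0],[43,11],[50,0]]
[[4,17],[13,3],[15,2],[22,4],[28,16],[31,4],[33,9],[37,0],[39,8],[40,0],[43,11],[50,0]]
[[4,17],[13,3],[15,2],[22,4],[28,16],[31,4],[33,9],[37,0],[39,8],[40,0],[43,11],[50,0]]
[[4,17],[13,3],[15,2],[22,4],[28,16],[31,4],[33,16],[37,0],[39,8],[40,0],[43,11],[50,0]]
[[4,17],[13,3],[15,2],[22,4],[28,16],[31,4],[33,16],[37,0],[39,19],[50,0]]
[[4,17],[13,3],[15,2],[22,4],[28,16],[31,4],[33,16],[37,2],[39,19],[50,0]]
[[4,17],[13,3],[15,2],[22,4],[28,16],[31,4],[33,16],[37,2],[39,19],[50,0]]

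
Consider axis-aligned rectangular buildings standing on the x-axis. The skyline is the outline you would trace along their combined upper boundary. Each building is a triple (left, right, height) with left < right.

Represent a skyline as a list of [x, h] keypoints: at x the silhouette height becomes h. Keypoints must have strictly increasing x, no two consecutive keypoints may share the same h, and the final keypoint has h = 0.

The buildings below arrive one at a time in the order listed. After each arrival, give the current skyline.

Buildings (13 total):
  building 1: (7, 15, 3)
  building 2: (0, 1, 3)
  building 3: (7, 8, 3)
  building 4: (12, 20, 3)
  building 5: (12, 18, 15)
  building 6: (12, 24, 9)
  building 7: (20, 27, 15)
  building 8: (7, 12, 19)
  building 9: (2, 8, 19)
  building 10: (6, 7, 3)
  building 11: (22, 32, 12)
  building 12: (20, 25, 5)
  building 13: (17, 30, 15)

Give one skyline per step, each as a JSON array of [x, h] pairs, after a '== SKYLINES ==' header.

== SKYLINES ==
[[7,3],[15,0]]
[[0,3],[1,0],[7,3],[15,0]]
[[0,3],[1,0],[7,3],[15,0]]
[[0,3],[1,0],[7,3],[20,0]]
[[0,3],[1,0],[7,3],[12,15],[18,3],[20,0]]
[[0,3],[1,0],[7,3],[12,15],[18,9],[24,0]]
[[0,3],[1,0],[7,3],[12,15],[18,9],[20,15],[27,0]]
[[0,3],[1,0],[7,19],[12,15],[18,9],[20,15],[27,0]]
[[0,3],[1,0],[2,19],[12,15],[18,9],[20,15],[27,0]]
[[0,3],[1,0],[2,19],[12,15],[18,9],[20,15],[27,0]]
[[0,3],[1,0],[2,19],[12,15],[18,9],[20,15],[27,12],[32,0]]
[[0,3],[1,0],[2,19],[12,15],[18,9],[20,15],[27,12],[32,0]]
[[0,3],[1,0],[2,19],[12,15],[30,12],[32,0]]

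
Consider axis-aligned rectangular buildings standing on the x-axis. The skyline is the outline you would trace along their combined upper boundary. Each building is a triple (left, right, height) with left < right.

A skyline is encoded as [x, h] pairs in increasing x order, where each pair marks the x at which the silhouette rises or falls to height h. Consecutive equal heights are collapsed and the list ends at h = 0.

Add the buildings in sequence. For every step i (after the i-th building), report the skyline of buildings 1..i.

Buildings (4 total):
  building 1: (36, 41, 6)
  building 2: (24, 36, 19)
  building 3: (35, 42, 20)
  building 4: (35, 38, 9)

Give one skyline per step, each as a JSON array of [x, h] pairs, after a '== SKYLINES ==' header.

== SKYLINES ==
[[36,6],[41,0]]
[[24,19],[36,6],[41,0]]
[[24,19],[35,20],[42,0]]
[[24,19],[35,20],[42,0]]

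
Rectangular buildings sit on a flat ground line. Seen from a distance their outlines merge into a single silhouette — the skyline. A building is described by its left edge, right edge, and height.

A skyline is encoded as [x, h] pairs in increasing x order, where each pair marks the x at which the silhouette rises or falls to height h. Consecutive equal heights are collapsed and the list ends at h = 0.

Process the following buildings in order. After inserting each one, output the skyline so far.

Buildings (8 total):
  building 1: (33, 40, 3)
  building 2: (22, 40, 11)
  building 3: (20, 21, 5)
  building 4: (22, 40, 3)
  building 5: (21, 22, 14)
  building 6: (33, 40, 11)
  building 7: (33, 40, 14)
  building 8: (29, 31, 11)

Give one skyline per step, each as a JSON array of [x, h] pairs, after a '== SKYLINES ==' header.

== SKYLINES ==
[[33,3],[40,0]]
[[22,11],[40,0]]
[[20,5],[21,0],[22,11],[40,0]]
[[20,5],[21,0],[22,11],[40,0]]
[[20,5],[21,14],[22,11],[40,0]]
[[20,5],[21,14],[22,11],[40,0]]
[[20,5],[21,14],[22,11],[33,14],[40,0]]
[[20,5],[21,14],[22,11],[33,14],[40,0]]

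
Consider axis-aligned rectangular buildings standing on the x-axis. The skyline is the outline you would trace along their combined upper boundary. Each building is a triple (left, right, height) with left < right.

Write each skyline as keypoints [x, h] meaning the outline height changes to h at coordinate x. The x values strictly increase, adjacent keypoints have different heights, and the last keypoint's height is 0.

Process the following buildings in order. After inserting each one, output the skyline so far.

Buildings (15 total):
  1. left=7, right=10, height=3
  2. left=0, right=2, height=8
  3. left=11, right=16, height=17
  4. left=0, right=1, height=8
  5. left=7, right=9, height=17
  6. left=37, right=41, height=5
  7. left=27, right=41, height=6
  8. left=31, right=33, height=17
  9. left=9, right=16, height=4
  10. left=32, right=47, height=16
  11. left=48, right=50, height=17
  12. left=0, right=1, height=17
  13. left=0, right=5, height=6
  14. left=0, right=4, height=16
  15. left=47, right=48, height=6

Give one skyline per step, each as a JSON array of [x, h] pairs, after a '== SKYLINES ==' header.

== SKYLINES ==
[[7,3],[10,0]]
[[0,8],[2,0],[7,3],[10,0]]
[[0,8],[2,0],[7,3],[10,0],[11,17],[16,0]]
[[0,8],[2,0],[7,3],[10,0],[11,17],[16,0]]
[[0,8],[2,0],[7,17],[9,3],[10,0],[11,17],[16,0]]
[[0,8],[2,0],[7,17],[9,3],[10,0],[11,17],[16,0],[37,5],[41,0]]
[[0,8],[2,0],[7,17],[9,3],[10,0],[11,17],[16,0],[27,6],[41,0]]
[[0,8],[2,0],[7,17],[9,3],[10,0],[11,17],[16,0],[27,6],[31,17],[33,6],[41,0]]
[[0,8],[2,0],[7,17],[9,4],[11,17],[16,0],[27,6],[31,17],[33,6],[41,0]]
[[0,8],[2,0],[7,17],[9,4],[11,17],[16,0],[27,6],[31,17],[33,16],[47,0]]
[[0,8],[2,0],[7,17],[9,4],[11,17],[16,0],[27,6],[31,17],[33,16],[47,0],[48,17],[50,0]]
[[0,17],[1,8],[2,0],[7,17],[9,4],[11,17],[16,0],[27,6],[31,17],[33,16],[47,0],[48,17],[50,0]]
[[0,17],[1,8],[2,6],[5,0],[7,17],[9,4],[11,17],[16,0],[27,6],[31,17],[33,16],[47,0],[48,17],[50,0]]
[[0,17],[1,16],[4,6],[5,0],[7,17],[9,4],[11,17],[16,0],[27,6],[31,17],[33,16],[47,0],[48,17],[50,0]]
[[0,17],[1,16],[4,6],[5,0],[7,17],[9,4],[11,17],[16,0],[27,6],[31,17],[33,16],[47,6],[48,17],[50,0]]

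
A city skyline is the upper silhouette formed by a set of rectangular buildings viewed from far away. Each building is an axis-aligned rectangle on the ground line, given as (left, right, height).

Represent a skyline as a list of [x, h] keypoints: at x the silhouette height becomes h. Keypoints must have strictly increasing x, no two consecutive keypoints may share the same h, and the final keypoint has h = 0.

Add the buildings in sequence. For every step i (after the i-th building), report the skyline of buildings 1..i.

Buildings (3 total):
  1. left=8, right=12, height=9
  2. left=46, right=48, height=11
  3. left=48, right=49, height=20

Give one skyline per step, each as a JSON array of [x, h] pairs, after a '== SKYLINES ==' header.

== SKYLINES ==
[[8,9],[12,0]]
[[8,9],[12,0],[46,11],[48,0]]
[[8,9],[12,0],[46,11],[48,20],[49,0]]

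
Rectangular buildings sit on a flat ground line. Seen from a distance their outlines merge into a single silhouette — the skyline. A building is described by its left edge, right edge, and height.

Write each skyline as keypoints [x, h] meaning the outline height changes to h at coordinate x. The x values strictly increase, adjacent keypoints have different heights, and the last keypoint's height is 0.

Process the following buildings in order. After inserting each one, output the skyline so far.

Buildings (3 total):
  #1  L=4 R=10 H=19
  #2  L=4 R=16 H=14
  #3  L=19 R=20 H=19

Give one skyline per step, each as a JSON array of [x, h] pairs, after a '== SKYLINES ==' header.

== SKYLINES ==
[[4,19],[10,0]]
[[4,19],[10,14],[16,0]]
[[4,19],[10,14],[16,0],[19,19],[20,0]]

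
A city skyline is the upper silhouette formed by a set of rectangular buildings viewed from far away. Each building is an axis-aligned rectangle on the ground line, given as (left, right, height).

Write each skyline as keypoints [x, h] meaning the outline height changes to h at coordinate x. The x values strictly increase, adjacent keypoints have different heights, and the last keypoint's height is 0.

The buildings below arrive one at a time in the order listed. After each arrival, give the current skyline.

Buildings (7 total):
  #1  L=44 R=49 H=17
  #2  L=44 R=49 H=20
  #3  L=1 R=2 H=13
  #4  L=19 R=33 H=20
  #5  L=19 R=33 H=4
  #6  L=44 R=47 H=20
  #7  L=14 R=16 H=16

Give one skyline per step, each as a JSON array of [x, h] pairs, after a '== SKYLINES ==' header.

== SKYLINES ==
[[44,17],[49,0]]
[[44,20],[49,0]]
[[1,13],[2,0],[44,20],[49,0]]
[[1,13],[2,0],[19,20],[33,0],[44,20],[49,0]]
[[1,13],[2,0],[19,20],[33,0],[44,20],[49,0]]
[[1,13],[2,0],[19,20],[33,0],[44,20],[49,0]]
[[1,13],[2,0],[14,16],[16,0],[19,20],[33,0],[44,20],[49,0]]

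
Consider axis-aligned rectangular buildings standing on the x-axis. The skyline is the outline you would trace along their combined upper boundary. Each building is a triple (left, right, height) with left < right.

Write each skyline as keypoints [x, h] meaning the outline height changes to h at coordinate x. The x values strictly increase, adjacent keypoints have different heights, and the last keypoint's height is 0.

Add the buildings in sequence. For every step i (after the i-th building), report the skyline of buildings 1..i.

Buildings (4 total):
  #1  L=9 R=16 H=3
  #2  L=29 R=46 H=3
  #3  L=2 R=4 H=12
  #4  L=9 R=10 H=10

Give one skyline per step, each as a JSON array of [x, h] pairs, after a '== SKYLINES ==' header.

== SKYLINES ==
[[9,3],[16,0]]
[[9,3],[16,0],[29,3],[46,0]]
[[2,12],[4,0],[9,3],[16,0],[29,3],[46,0]]
[[2,12],[4,0],[9,10],[10,3],[16,0],[29,3],[46,0]]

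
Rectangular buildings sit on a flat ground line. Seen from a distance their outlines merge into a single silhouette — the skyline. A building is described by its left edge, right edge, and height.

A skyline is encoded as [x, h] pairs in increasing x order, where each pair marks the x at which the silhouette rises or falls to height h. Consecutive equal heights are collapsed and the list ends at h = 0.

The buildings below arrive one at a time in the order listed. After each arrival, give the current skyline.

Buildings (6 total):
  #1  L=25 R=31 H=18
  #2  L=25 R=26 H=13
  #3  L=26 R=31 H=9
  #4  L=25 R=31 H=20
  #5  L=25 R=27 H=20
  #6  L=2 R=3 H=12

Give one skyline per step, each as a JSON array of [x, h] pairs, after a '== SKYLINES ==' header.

== SKYLINES ==
[[25,18],[31,0]]
[[25,18],[31,0]]
[[25,18],[31,0]]
[[25,20],[31,0]]
[[25,20],[31,0]]
[[2,12],[3,0],[25,20],[31,0]]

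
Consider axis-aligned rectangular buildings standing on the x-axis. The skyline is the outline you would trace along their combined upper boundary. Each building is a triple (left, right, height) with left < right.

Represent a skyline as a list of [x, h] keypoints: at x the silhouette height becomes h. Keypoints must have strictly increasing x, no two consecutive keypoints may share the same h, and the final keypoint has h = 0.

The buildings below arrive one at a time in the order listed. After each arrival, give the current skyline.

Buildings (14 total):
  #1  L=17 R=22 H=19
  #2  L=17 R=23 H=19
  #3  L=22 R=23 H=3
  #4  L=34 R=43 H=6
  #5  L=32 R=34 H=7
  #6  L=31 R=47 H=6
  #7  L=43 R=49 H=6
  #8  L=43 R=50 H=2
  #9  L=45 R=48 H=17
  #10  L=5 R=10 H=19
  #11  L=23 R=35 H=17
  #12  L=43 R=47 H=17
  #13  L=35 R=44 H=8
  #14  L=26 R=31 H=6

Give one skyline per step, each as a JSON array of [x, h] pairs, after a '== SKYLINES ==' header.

== SKYLINES ==
[[17,19],[22,0]]
[[17,19],[23,0]]
[[17,19],[23,0]]
[[17,19],[23,0],[34,6],[43,0]]
[[17,19],[23,0],[32,7],[34,6],[43,0]]
[[17,19],[23,0],[31,6],[32,7],[34,6],[47,0]]
[[17,19],[23,0],[31,6],[32,7],[34,6],[49,0]]
[[17,19],[23,0],[31,6],[32,7],[34,6],[49,2],[50,0]]
[[17,19],[23,0],[31,6],[32,7],[34,6],[45,17],[48,6],[49,2],[50,0]]
[[5,19],[10,0],[17,19],[23,0],[31,6],[32,7],[34,6],[45,17],[48,6],[49,2],[50,0]]
[[5,19],[10,0],[17,19],[23,17],[35,6],[45,17],[48,6],[49,2],[50,0]]
[[5,19],[10,0],[17,19],[23,17],[35,6],[43,17],[48,6],[49,2],[50,0]]
[[5,19],[10,0],[17,19],[23,17],[35,8],[43,17],[48,6],[49,2],[50,0]]
[[5,19],[10,0],[17,19],[23,17],[35,8],[43,17],[48,6],[49,2],[50,0]]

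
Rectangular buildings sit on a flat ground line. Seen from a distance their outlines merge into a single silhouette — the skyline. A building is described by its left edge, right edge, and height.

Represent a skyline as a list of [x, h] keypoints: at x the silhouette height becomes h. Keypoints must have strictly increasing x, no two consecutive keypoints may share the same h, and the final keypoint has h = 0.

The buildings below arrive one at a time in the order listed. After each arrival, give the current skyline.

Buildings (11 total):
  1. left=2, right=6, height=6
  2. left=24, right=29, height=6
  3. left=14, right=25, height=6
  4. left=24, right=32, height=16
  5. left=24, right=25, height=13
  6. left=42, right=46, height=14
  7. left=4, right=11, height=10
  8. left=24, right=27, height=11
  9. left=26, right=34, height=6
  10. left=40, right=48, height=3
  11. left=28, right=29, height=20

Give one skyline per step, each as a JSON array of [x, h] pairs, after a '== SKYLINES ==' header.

== SKYLINES ==
[[2,6],[6,0]]
[[2,6],[6,0],[24,6],[29,0]]
[[2,6],[6,0],[14,6],[29,0]]
[[2,6],[6,0],[14,6],[24,16],[32,0]]
[[2,6],[6,0],[14,6],[24,16],[32,0]]
[[2,6],[6,0],[14,6],[24,16],[32,0],[42,14],[46,0]]
[[2,6],[4,10],[11,0],[14,6],[24,16],[32,0],[42,14],[46,0]]
[[2,6],[4,10],[11,0],[14,6],[24,16],[32,0],[42,14],[46,0]]
[[2,6],[4,10],[11,0],[14,6],[24,16],[32,6],[34,0],[42,14],[46,0]]
[[2,6],[4,10],[11,0],[14,6],[24,16],[32,6],[34,0],[40,3],[42,14],[46,3],[48,0]]
[[2,6],[4,10],[11,0],[14,6],[24,16],[28,20],[29,16],[32,6],[34,0],[40,3],[42,14],[46,3],[48,0]]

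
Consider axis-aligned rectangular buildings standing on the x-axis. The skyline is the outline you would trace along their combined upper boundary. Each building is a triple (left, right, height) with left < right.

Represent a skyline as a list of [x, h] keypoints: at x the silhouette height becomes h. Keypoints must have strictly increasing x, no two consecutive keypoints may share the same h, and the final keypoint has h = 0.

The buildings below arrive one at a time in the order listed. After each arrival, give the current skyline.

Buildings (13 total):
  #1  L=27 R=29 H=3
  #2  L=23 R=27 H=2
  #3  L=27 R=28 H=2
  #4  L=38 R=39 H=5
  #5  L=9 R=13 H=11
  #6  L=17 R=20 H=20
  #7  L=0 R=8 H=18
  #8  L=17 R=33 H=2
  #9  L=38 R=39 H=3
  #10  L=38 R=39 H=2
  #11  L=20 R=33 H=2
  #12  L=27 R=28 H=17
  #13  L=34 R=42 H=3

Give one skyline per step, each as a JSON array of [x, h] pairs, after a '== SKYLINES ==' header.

== SKYLINES ==
[[27,3],[29,0]]
[[23,2],[27,3],[29,0]]
[[23,2],[27,3],[29,0]]
[[23,2],[27,3],[29,0],[38,5],[39,0]]
[[9,11],[13,0],[23,2],[27,3],[29,0],[38,5],[39,0]]
[[9,11],[13,0],[17,20],[20,0],[23,2],[27,3],[29,0],[38,5],[39,0]]
[[0,18],[8,0],[9,11],[13,0],[17,20],[20,0],[23,2],[27,3],[29,0],[38,5],[39,0]]
[[0,18],[8,0],[9,11],[13,0],[17,20],[20,2],[27,3],[29,2],[33,0],[38,5],[39,0]]
[[0,18],[8,0],[9,11],[13,0],[17,20],[20,2],[27,3],[29,2],[33,0],[38,5],[39,0]]
[[0,18],[8,0],[9,11],[13,0],[17,20],[20,2],[27,3],[29,2],[33,0],[38,5],[39,0]]
[[0,18],[8,0],[9,11],[13,0],[17,20],[20,2],[27,3],[29,2],[33,0],[38,5],[39,0]]
[[0,18],[8,0],[9,11],[13,0],[17,20],[20,2],[27,17],[28,3],[29,2],[33,0],[38,5],[39,0]]
[[0,18],[8,0],[9,11],[13,0],[17,20],[20,2],[27,17],[28,3],[29,2],[33,0],[34,3],[38,5],[39,3],[42,0]]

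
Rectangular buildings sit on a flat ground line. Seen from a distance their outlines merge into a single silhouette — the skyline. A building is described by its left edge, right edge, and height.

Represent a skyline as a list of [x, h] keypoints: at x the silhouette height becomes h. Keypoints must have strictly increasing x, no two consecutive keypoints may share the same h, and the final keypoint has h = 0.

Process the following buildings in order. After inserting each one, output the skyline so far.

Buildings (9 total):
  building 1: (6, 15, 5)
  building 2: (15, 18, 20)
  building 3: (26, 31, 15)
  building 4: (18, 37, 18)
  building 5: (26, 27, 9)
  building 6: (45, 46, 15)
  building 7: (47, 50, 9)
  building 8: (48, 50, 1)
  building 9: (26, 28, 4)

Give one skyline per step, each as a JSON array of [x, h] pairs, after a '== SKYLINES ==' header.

== SKYLINES ==
[[6,5],[15,0]]
[[6,5],[15,20],[18,0]]
[[6,5],[15,20],[18,0],[26,15],[31,0]]
[[6,5],[15,20],[18,18],[37,0]]
[[6,5],[15,20],[18,18],[37,0]]
[[6,5],[15,20],[18,18],[37,0],[45,15],[46,0]]
[[6,5],[15,20],[18,18],[37,0],[45,15],[46,0],[47,9],[50,0]]
[[6,5],[15,20],[18,18],[37,0],[45,15],[46,0],[47,9],[50,0]]
[[6,5],[15,20],[18,18],[37,0],[45,15],[46,0],[47,9],[50,0]]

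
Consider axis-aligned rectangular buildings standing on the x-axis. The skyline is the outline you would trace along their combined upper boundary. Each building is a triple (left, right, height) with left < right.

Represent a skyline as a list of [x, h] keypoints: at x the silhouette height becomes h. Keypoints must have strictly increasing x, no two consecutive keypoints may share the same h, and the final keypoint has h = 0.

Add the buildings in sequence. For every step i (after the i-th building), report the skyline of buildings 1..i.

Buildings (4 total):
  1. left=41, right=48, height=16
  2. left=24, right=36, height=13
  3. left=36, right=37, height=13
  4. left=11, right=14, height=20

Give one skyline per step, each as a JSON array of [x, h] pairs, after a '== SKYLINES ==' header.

== SKYLINES ==
[[41,16],[48,0]]
[[24,13],[36,0],[41,16],[48,0]]
[[24,13],[37,0],[41,16],[48,0]]
[[11,20],[14,0],[24,13],[37,0],[41,16],[48,0]]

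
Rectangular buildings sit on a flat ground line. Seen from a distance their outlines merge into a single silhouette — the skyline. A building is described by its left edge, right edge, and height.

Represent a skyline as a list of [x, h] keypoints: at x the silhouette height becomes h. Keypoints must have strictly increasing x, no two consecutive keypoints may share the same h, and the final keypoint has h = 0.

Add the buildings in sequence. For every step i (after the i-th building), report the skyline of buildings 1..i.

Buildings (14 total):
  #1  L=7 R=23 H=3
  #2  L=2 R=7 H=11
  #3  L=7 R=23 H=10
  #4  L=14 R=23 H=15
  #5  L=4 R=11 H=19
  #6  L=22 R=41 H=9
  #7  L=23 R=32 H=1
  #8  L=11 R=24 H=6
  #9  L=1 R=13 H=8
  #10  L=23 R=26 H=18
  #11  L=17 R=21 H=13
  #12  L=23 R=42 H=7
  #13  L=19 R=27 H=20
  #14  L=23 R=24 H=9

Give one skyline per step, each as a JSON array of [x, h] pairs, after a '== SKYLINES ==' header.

== SKYLINES ==
[[7,3],[23,0]]
[[2,11],[7,3],[23,0]]
[[2,11],[7,10],[23,0]]
[[2,11],[7,10],[14,15],[23,0]]
[[2,11],[4,19],[11,10],[14,15],[23,0]]
[[2,11],[4,19],[11,10],[14,15],[23,9],[41,0]]
[[2,11],[4,19],[11,10],[14,15],[23,9],[41,0]]
[[2,11],[4,19],[11,10],[14,15],[23,9],[41,0]]
[[1,8],[2,11],[4,19],[11,10],[14,15],[23,9],[41,0]]
[[1,8],[2,11],[4,19],[11,10],[14,15],[23,18],[26,9],[41,0]]
[[1,8],[2,11],[4,19],[11,10],[14,15],[23,18],[26,9],[41,0]]
[[1,8],[2,11],[4,19],[11,10],[14,15],[23,18],[26,9],[41,7],[42,0]]
[[1,8],[2,11],[4,19],[11,10],[14,15],[19,20],[27,9],[41,7],[42,0]]
[[1,8],[2,11],[4,19],[11,10],[14,15],[19,20],[27,9],[41,7],[42,0]]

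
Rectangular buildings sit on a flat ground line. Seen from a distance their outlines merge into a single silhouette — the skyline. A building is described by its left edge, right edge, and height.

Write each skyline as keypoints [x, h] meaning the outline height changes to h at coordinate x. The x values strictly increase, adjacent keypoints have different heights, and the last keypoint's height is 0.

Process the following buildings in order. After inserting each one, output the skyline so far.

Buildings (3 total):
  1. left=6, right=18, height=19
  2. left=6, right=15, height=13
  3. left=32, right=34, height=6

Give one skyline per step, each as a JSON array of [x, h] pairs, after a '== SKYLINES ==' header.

== SKYLINES ==
[[6,19],[18,0]]
[[6,19],[18,0]]
[[6,19],[18,0],[32,6],[34,0]]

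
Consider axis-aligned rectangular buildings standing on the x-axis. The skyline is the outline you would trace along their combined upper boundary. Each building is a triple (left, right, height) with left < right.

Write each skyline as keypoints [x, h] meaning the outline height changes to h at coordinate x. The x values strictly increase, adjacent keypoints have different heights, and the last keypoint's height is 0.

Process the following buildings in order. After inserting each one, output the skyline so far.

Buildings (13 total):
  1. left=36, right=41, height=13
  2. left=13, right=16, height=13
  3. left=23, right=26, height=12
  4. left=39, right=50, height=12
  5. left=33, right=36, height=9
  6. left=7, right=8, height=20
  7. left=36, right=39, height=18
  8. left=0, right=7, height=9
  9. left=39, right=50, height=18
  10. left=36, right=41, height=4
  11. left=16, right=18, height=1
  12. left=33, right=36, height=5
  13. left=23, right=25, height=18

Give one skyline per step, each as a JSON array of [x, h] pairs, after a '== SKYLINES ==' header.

== SKYLINES ==
[[36,13],[41,0]]
[[13,13],[16,0],[36,13],[41,0]]
[[13,13],[16,0],[23,12],[26,0],[36,13],[41,0]]
[[13,13],[16,0],[23,12],[26,0],[36,13],[41,12],[50,0]]
[[13,13],[16,0],[23,12],[26,0],[33,9],[36,13],[41,12],[50,0]]
[[7,20],[8,0],[13,13],[16,0],[23,12],[26,0],[33,9],[36,13],[41,12],[50,0]]
[[7,20],[8,0],[13,13],[16,0],[23,12],[26,0],[33,9],[36,18],[39,13],[41,12],[50,0]]
[[0,9],[7,20],[8,0],[13,13],[16,0],[23,12],[26,0],[33,9],[36,18],[39,13],[41,12],[50,0]]
[[0,9],[7,20],[8,0],[13,13],[16,0],[23,12],[26,0],[33,9],[36,18],[50,0]]
[[0,9],[7,20],[8,0],[13,13],[16,0],[23,12],[26,0],[33,9],[36,18],[50,0]]
[[0,9],[7,20],[8,0],[13,13],[16,1],[18,0],[23,12],[26,0],[33,9],[36,18],[50,0]]
[[0,9],[7,20],[8,0],[13,13],[16,1],[18,0],[23,12],[26,0],[33,9],[36,18],[50,0]]
[[0,9],[7,20],[8,0],[13,13],[16,1],[18,0],[23,18],[25,12],[26,0],[33,9],[36,18],[50,0]]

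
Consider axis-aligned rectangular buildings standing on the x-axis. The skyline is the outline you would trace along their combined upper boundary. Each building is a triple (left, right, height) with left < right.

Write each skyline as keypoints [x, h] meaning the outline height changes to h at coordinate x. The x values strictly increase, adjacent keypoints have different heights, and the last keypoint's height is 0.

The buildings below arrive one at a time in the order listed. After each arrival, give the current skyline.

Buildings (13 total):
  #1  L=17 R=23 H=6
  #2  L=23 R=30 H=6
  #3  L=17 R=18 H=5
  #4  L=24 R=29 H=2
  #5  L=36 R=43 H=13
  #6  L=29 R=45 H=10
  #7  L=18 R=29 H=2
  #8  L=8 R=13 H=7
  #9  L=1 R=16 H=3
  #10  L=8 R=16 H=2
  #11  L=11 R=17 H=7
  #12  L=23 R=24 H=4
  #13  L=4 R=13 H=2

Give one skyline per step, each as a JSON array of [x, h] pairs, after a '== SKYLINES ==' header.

== SKYLINES ==
[[17,6],[23,0]]
[[17,6],[30,0]]
[[17,6],[30,0]]
[[17,6],[30,0]]
[[17,6],[30,0],[36,13],[43,0]]
[[17,6],[29,10],[36,13],[43,10],[45,0]]
[[17,6],[29,10],[36,13],[43,10],[45,0]]
[[8,7],[13,0],[17,6],[29,10],[36,13],[43,10],[45,0]]
[[1,3],[8,7],[13,3],[16,0],[17,6],[29,10],[36,13],[43,10],[45,0]]
[[1,3],[8,7],[13,3],[16,0],[17,6],[29,10],[36,13],[43,10],[45,0]]
[[1,3],[8,7],[17,6],[29,10],[36,13],[43,10],[45,0]]
[[1,3],[8,7],[17,6],[29,10],[36,13],[43,10],[45,0]]
[[1,3],[8,7],[17,6],[29,10],[36,13],[43,10],[45,0]]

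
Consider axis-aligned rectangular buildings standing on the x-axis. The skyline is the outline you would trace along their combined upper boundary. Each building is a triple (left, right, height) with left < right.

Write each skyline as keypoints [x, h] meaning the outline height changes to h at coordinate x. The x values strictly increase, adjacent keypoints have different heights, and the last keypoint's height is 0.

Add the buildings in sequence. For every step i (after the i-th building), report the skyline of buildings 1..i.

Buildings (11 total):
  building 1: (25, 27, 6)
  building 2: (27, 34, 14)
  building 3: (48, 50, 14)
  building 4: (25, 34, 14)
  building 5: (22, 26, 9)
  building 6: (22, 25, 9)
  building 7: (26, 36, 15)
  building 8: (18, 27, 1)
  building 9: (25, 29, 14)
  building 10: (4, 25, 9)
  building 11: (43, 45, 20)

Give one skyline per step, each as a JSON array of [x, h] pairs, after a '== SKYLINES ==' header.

== SKYLINES ==
[[25,6],[27,0]]
[[25,6],[27,14],[34,0]]
[[25,6],[27,14],[34,0],[48,14],[50,0]]
[[25,14],[34,0],[48,14],[50,0]]
[[22,9],[25,14],[34,0],[48,14],[50,0]]
[[22,9],[25,14],[34,0],[48,14],[50,0]]
[[22,9],[25,14],[26,15],[36,0],[48,14],[50,0]]
[[18,1],[22,9],[25,14],[26,15],[36,0],[48,14],[50,0]]
[[18,1],[22,9],[25,14],[26,15],[36,0],[48,14],[50,0]]
[[4,9],[25,14],[26,15],[36,0],[48,14],[50,0]]
[[4,9],[25,14],[26,15],[36,0],[43,20],[45,0],[48,14],[50,0]]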